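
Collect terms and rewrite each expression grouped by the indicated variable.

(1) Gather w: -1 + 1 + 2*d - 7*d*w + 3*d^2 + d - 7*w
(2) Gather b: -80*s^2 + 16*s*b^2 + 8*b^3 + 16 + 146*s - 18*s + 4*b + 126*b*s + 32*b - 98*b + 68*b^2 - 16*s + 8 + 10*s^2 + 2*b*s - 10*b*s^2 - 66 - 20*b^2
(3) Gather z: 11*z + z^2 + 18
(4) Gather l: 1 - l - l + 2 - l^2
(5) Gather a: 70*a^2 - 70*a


(1) = 3*d^2 + 3*d + w*(-7*d - 7)
(2) = 8*b^3 + b^2*(16*s + 48) + b*(-10*s^2 + 128*s - 62) - 70*s^2 + 112*s - 42
(3) = z^2 + 11*z + 18
(4) = -l^2 - 2*l + 3
(5) = 70*a^2 - 70*a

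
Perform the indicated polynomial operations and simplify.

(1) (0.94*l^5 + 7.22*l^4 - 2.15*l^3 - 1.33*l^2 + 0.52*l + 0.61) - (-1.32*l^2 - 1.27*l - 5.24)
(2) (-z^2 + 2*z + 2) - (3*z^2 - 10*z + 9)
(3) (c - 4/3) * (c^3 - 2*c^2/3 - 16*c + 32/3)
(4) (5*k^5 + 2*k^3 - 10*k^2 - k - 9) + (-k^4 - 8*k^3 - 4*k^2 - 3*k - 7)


(1) = 0.94*l^5 + 7.22*l^4 - 2.15*l^3 - 0.01*l^2 + 1.79*l + 5.85
(2) = -4*z^2 + 12*z - 7
(3) = c^4 - 2*c^3 - 136*c^2/9 + 32*c - 128/9
(4) = 5*k^5 - k^4 - 6*k^3 - 14*k^2 - 4*k - 16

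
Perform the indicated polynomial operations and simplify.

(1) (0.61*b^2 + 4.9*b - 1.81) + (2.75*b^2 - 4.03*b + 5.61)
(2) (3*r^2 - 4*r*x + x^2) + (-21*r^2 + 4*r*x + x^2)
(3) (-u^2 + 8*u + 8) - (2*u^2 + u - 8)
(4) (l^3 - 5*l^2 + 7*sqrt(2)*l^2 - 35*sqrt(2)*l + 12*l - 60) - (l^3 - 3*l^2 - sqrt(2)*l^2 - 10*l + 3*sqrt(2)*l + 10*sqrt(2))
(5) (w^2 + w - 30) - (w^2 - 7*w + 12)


(1) = 3.36*b^2 + 0.87*b + 3.8
(2) = -18*r^2 + 2*x^2
(3) = -3*u^2 + 7*u + 16
(4) = -2*l^2 + 8*sqrt(2)*l^2 - 38*sqrt(2)*l + 22*l - 60 - 10*sqrt(2)
(5) = 8*w - 42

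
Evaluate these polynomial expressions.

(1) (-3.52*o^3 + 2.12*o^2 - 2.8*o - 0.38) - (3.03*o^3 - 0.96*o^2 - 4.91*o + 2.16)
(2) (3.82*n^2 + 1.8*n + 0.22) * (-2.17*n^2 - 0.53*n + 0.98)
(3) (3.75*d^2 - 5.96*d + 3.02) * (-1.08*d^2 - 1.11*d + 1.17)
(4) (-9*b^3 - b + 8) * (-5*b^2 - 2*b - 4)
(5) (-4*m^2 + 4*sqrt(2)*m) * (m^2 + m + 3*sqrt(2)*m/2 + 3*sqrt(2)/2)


(1) = -6.55*o^3 + 3.08*o^2 + 2.11*o - 2.54
(2) = -8.2894*n^4 - 5.9306*n^3 + 2.3122*n^2 + 1.6474*n + 0.2156
(3) = -4.05*d^4 + 2.2743*d^3 + 7.7415*d^2 - 10.3254*d + 3.5334
(4) = 45*b^5 + 18*b^4 + 41*b^3 - 38*b^2 - 12*b - 32
(5) = -4*m^4 - 4*m^3 - 2*sqrt(2)*m^3 - 2*sqrt(2)*m^2 + 12*m^2 + 12*m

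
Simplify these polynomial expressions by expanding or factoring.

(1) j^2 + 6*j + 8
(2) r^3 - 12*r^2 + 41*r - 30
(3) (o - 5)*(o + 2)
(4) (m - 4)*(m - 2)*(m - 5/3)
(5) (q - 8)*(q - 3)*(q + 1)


(1) = (j + 2)*(j + 4)
(2) = (r - 6)*(r - 5)*(r - 1)
(3) = o^2 - 3*o - 10
(4) = m^3 - 23*m^2/3 + 18*m - 40/3
(5) = q^3 - 10*q^2 + 13*q + 24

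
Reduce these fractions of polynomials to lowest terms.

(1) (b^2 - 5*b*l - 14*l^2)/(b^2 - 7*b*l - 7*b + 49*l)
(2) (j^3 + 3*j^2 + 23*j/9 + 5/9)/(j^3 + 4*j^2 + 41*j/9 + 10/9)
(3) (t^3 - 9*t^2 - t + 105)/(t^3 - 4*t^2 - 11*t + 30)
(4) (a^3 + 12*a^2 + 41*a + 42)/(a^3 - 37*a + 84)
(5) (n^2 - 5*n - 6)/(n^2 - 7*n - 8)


(1) = (b + 2*l)/(b - 7)
(2) = (j + 1)/(j + 2)
(3) = (t - 7)/(t - 2)
(4) = (a^2 + 5*a + 6)/(a^2 - 7*a + 12)
(5) = (n - 6)/(n - 8)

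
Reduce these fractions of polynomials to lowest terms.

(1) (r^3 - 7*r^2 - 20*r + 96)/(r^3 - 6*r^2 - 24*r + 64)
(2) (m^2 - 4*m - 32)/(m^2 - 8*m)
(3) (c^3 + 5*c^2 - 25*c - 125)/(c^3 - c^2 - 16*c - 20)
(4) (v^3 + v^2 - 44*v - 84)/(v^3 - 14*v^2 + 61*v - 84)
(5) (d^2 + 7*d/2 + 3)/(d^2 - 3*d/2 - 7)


(1) = (r - 3)/(r - 2)
(2) = (m + 4)/m
(3) = (c^2 + 10*c + 25)/(c^2 + 4*c + 4)
(4) = (v^2 + 8*v + 12)/(v^2 - 7*v + 12)
(5) = (2*d + 3)/(2*d - 7)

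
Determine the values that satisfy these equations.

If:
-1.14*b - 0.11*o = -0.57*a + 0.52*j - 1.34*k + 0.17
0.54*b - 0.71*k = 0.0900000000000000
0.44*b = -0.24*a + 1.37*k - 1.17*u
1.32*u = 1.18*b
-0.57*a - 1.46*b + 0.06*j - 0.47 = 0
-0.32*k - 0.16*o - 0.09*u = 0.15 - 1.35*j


Then:
a = -0.37
b = -0.19
j = -0.34
k = -0.27
o = -3.17
u = -0.17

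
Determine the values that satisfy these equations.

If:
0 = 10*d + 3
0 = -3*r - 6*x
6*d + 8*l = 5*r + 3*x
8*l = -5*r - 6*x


Then:
d = -3/10
l = 9/110
r = -18/55
x = 9/55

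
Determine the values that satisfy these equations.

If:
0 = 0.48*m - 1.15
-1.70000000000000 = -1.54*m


Then:
No Solution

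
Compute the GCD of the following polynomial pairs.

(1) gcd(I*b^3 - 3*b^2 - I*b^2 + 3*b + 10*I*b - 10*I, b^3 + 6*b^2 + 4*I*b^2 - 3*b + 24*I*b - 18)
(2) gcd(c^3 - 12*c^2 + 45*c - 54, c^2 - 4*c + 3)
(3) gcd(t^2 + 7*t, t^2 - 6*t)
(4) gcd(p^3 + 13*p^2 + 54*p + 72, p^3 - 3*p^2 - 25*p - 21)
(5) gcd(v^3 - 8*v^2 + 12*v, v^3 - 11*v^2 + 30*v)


(1) = gcd((b - 2*I)*(b + 5*I)*(I*b - I), (b + 6)*(b + I)*(b + 3*I)) = 1
(2) = c - 3
(3) = t
(4) = p + 3
(5) = v^2 - 6*v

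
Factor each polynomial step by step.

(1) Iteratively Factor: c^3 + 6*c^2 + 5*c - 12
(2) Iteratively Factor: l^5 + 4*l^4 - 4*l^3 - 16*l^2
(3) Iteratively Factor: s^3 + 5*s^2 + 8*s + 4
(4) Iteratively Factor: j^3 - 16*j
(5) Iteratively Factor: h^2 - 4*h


(1) = (c + 4)*(c^2 + 2*c - 3) = (c - 1)*(c + 4)*(c + 3)
(2) = (l)*(l^4 + 4*l^3 - 4*l^2 - 16*l) = l^2*(l^3 + 4*l^2 - 4*l - 16) = l^2*(l + 4)*(l^2 - 4) = l^2*(l + 2)*(l + 4)*(l - 2)
(3) = (s + 2)*(s^2 + 3*s + 2) = (s + 2)^2*(s + 1)
(4) = (j + 4)*(j^2 - 4*j) = j*(j + 4)*(j - 4)
(5) = (h)*(h - 4)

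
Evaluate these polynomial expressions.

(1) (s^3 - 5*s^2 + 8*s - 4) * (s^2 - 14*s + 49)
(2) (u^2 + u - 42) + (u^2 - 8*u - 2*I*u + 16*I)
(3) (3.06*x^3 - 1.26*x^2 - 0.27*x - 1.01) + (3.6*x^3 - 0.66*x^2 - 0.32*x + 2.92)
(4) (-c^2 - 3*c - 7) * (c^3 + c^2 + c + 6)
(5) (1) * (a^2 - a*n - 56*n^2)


(1) = s^5 - 19*s^4 + 127*s^3 - 361*s^2 + 448*s - 196
(2) = 2*u^2 - 7*u - 2*I*u - 42 + 16*I
(3) = 6.66*x^3 - 1.92*x^2 - 0.59*x + 1.91
(4) = -c^5 - 4*c^4 - 11*c^3 - 16*c^2 - 25*c - 42
(5) = a^2 - a*n - 56*n^2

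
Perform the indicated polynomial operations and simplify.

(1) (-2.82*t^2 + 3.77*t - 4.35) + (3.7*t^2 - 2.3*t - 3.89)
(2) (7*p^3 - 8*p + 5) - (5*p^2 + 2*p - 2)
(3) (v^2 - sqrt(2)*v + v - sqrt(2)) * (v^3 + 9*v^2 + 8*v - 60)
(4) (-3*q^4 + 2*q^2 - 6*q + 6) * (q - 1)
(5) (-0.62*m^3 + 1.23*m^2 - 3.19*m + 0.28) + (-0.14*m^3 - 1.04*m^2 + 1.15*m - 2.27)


(1) = 0.88*t^2 + 1.47*t - 8.24
(2) = 7*p^3 - 5*p^2 - 10*p + 7
(3) = v^5 - sqrt(2)*v^4 + 10*v^4 - 10*sqrt(2)*v^3 + 17*v^3 - 52*v^2 - 17*sqrt(2)*v^2 - 60*v + 52*sqrt(2)*v + 60*sqrt(2)
(4) = -3*q^5 + 3*q^4 + 2*q^3 - 8*q^2 + 12*q - 6
(5) = -0.76*m^3 + 0.19*m^2 - 2.04*m - 1.99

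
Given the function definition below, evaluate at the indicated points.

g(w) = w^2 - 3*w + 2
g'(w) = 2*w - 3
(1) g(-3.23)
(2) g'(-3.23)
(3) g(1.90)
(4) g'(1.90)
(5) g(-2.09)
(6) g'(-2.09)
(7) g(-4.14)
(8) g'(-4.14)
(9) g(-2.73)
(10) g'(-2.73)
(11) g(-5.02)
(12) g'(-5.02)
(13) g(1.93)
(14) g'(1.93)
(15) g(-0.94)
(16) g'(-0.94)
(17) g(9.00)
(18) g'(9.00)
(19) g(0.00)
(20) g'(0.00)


(1) = 22.12
(2) = -9.46
(3) = -0.09
(4) = 0.80
(5) = 12.64
(6) = -7.18
(7) = 31.56
(8) = -11.28
(9) = 17.64
(10) = -8.46
(11) = 42.26
(12) = -13.04
(13) = -0.07
(14) = 0.86
(15) = 5.70
(16) = -4.88
(17) = 56.00
(18) = 15.00
(19) = 2.00
(20) = -3.00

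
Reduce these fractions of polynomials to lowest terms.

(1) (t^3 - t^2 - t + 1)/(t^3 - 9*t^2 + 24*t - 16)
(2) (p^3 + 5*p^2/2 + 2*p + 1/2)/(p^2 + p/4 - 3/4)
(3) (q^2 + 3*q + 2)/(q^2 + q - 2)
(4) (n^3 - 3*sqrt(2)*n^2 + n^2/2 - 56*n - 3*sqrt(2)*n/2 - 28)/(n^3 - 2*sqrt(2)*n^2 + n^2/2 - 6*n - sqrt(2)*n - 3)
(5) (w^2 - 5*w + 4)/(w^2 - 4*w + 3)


(1) = (t^2 - 1)/(t^2 - 8*t + 16)
(2) = (4*p^2 + 6*p + 2)/(4*p - 3)
(3) = (q + 1)/(q - 1)
(4) = (4*n^2 - 12*sqrt(2)*n - 224)/(4*n^2 - 8*sqrt(2)*n - 24)
(5) = (w - 4)/(w - 3)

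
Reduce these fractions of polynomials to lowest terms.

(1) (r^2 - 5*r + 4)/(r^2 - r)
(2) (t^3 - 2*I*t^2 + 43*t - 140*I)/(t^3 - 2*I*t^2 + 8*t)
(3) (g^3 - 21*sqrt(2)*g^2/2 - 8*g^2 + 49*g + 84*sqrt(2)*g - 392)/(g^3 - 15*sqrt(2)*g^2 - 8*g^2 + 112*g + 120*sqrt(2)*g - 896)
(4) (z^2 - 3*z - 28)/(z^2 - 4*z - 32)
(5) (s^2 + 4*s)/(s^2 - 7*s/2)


(1) = (r - 4)/r
(2) = (t^2 + 2*I*t + 35)/(t^2 + 2*I*t)
(3) = (2*g - 7*sqrt(2))/(2*g - 16*sqrt(2))
(4) = (z - 7)/(z - 8)
(5) = (2*s + 8)/(2*s - 7)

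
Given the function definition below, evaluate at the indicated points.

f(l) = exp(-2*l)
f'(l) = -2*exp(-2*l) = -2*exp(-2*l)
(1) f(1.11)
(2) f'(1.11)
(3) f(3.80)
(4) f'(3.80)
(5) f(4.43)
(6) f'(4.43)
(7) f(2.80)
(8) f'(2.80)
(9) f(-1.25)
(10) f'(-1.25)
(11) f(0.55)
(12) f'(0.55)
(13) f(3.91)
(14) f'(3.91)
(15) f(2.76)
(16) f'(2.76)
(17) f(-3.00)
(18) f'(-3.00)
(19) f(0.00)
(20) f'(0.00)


(1) = 0.11
(2) = -0.22
(3) = 0.00
(4) = -0.00
(5) = 0.00
(6) = -0.00
(7) = 0.00
(8) = -0.01
(9) = 12.18
(10) = -24.36
(11) = 0.33
(12) = -0.67
(13) = 0.00
(14) = -0.00
(15) = 0.00
(16) = -0.01
(17) = 403.43
(18) = -806.86
(19) = 1.00
(20) = -2.00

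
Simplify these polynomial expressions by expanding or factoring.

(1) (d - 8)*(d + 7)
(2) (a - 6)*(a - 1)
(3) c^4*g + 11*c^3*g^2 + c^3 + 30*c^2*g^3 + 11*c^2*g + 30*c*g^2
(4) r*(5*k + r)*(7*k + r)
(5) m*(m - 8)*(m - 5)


(1) = d^2 - d - 56
(2) = a^2 - 7*a + 6
(3) = c*(c + 5*g)*(c + 6*g)*(c*g + 1)
(4) = 35*k^2*r + 12*k*r^2 + r^3
(5) = m^3 - 13*m^2 + 40*m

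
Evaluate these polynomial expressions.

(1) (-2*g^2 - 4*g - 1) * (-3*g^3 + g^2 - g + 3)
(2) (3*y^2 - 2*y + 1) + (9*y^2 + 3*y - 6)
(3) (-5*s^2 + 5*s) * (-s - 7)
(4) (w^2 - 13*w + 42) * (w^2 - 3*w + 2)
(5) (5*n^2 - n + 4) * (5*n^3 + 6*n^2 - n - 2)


(1) = 6*g^5 + 10*g^4 + g^3 - 3*g^2 - 11*g - 3
(2) = 12*y^2 + y - 5
(3) = 5*s^3 + 30*s^2 - 35*s
(4) = w^4 - 16*w^3 + 83*w^2 - 152*w + 84
(5) = 25*n^5 + 25*n^4 + 9*n^3 + 15*n^2 - 2*n - 8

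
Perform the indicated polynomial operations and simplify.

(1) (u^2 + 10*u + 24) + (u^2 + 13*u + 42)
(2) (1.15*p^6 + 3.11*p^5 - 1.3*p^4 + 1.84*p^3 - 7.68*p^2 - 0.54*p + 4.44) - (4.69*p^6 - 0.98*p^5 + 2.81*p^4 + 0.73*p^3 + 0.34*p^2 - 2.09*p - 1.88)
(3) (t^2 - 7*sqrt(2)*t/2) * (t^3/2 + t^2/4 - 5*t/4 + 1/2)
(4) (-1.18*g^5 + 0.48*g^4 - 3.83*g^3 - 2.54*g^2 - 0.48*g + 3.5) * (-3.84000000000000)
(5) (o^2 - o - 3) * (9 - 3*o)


(1) = 2*u^2 + 23*u + 66
(2) = -3.54*p^6 + 4.09*p^5 - 4.11*p^4 + 1.11*p^3 - 8.02*p^2 + 1.55*p + 6.32
(3) = t^5/2 - 7*sqrt(2)*t^4/4 + t^4/4 - 5*t^3/4 - 7*sqrt(2)*t^3/8 + t^2/2 + 35*sqrt(2)*t^2/8 - 7*sqrt(2)*t/4
(4) = 4.5312*g^5 - 1.8432*g^4 + 14.7072*g^3 + 9.7536*g^2 + 1.8432*g - 13.44
(5) = -3*o^3 + 12*o^2 - 27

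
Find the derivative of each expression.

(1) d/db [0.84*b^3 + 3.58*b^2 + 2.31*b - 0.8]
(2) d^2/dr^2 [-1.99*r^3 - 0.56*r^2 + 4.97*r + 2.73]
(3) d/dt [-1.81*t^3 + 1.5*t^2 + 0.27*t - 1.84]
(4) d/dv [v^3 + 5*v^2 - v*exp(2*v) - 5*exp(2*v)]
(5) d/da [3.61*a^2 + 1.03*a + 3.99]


(1) = 2.52*b^2 + 7.16*b + 2.31
(2) = -11.94*r - 1.12
(3) = -5.43*t^2 + 3.0*t + 0.27
(4) = 3*v^2 - 2*v*exp(2*v) + 10*v - 11*exp(2*v)
(5) = 7.22*a + 1.03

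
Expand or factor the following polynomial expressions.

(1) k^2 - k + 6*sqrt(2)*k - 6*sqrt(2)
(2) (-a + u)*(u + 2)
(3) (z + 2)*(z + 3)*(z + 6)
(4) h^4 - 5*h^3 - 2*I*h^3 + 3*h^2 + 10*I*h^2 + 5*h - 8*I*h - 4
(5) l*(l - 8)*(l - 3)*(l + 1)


(1) = (k - 1)*(k + 6*sqrt(2))
(2) = -a*u - 2*a + u^2 + 2*u
(3) = z^3 + 11*z^2 + 36*z + 36
(4) = (h - 4)*(h - 1)*(h - I)^2
(5) = l^4 - 10*l^3 + 13*l^2 + 24*l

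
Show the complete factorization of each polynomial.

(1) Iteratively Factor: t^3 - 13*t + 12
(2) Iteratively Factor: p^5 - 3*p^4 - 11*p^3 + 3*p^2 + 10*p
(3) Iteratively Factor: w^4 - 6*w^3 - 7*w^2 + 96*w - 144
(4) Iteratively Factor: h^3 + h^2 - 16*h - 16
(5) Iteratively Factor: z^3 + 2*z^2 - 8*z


(1) = (t - 1)*(t^2 + t - 12) = (t - 3)*(t - 1)*(t + 4)
(2) = (p + 2)*(p^4 - 5*p^3 - p^2 + 5*p) = (p + 1)*(p + 2)*(p^3 - 6*p^2 + 5*p) = (p - 5)*(p + 1)*(p + 2)*(p^2 - p) = p*(p - 5)*(p + 1)*(p + 2)*(p - 1)
(3) = (w - 3)*(w^3 - 3*w^2 - 16*w + 48) = (w - 3)*(w + 4)*(w^2 - 7*w + 12) = (w - 4)*(w - 3)*(w + 4)*(w - 3)
(4) = (h + 4)*(h^2 - 3*h - 4) = (h - 4)*(h + 4)*(h + 1)
(5) = (z - 2)*(z^2 + 4*z) = z*(z - 2)*(z + 4)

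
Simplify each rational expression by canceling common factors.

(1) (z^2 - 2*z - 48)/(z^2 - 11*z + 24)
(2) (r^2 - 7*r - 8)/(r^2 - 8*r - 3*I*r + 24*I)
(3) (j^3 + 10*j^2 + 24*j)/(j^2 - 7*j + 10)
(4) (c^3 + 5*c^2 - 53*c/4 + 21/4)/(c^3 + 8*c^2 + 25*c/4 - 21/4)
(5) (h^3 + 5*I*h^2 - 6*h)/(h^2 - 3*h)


(1) = (z + 6)/(z - 3)
(2) = (r + 1)/(r - 3*I)
(3) = (j^3 + 10*j^2 + 24*j)/(j^2 - 7*j + 10)
(4) = (2*c - 3)/(2*c + 3)
(5) = (h^2 + 5*I*h - 6)/(h - 3)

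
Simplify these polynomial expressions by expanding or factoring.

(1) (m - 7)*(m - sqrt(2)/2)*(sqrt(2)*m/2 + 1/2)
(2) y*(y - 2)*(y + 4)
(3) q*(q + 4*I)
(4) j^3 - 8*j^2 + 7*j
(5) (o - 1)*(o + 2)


(1) = sqrt(2)*m^3/2 - 7*sqrt(2)*m^2/2 - sqrt(2)*m/4 + 7*sqrt(2)/4
(2) = y^3 + 2*y^2 - 8*y
(3) = q^2 + 4*I*q
(4) = j*(j - 7)*(j - 1)
(5) = o^2 + o - 2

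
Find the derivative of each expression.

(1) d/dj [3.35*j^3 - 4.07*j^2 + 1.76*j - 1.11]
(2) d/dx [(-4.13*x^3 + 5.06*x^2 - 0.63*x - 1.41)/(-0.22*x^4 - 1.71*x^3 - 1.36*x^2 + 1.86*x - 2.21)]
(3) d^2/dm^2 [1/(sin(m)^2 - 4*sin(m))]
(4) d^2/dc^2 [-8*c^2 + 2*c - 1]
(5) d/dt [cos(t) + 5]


(1) = 10.05*j^2 - 8.14*j + 1.76
(2) = (-0.9086*x^6 + 2.2264*x^5 + 13.8536*x^4 - 18.759*x^3 + 28.7034*x^2 - 26.2004*x + 4.0149)/(0.0484*x^8 + 0.7524*x^7 + 3.5225*x^6 + 3.8328*x^5 - 3.5392*x^4 + 2.499*x^3 + 9.4708*x^2 - 8.2212*x + 4.8841)
(3) = 2*(-2*sin(m) + 6 - 5/sin(m) - 12/sin(m)^2 + 16/sin(m)^3)/(sin(m) - 4)^3
(4) = -16
(5) = -sin(t)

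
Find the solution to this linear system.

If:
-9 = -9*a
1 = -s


Then:
a = 1
s = -1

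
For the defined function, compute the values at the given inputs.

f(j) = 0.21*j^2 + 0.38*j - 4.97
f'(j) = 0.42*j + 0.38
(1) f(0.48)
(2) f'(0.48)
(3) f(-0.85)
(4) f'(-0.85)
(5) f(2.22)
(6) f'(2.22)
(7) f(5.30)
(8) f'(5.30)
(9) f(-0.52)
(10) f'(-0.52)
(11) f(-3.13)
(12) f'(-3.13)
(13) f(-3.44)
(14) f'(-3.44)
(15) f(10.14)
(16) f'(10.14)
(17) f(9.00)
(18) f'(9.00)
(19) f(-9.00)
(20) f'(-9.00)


(1) = -4.74
(2) = 0.58
(3) = -5.14
(4) = 0.02
(5) = -3.09
(6) = 1.31
(7) = 2.94
(8) = 2.61
(9) = -5.11
(10) = 0.16
(11) = -4.10
(12) = -0.93
(13) = -3.79
(14) = -1.06
(15) = 20.48
(16) = 4.64
(17) = 15.46
(18) = 4.16
(19) = 8.62
(20) = -3.40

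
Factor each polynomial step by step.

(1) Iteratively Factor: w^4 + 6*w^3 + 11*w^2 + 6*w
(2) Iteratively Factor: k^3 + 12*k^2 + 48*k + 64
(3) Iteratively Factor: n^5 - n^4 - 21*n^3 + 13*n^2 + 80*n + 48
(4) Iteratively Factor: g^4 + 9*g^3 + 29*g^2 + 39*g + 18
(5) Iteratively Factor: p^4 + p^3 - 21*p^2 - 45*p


(1) = (w)*(w^3 + 6*w^2 + 11*w + 6) = w*(w + 2)*(w^2 + 4*w + 3) = w*(w + 2)*(w + 3)*(w + 1)
(2) = (k + 4)*(k^2 + 8*k + 16) = (k + 4)^2*(k + 4)
(3) = (n - 4)*(n^4 + 3*n^3 - 9*n^2 - 23*n - 12) = (n - 4)*(n + 1)*(n^3 + 2*n^2 - 11*n - 12) = (n - 4)*(n + 1)*(n + 4)*(n^2 - 2*n - 3) = (n - 4)*(n - 3)*(n + 1)*(n + 4)*(n + 1)
(4) = (g + 3)*(g^3 + 6*g^2 + 11*g + 6) = (g + 1)*(g + 3)*(g^2 + 5*g + 6) = (g + 1)*(g + 3)^2*(g + 2)
(5) = (p + 3)*(p^3 - 2*p^2 - 15*p) = (p + 3)^2*(p^2 - 5*p) = p*(p + 3)^2*(p - 5)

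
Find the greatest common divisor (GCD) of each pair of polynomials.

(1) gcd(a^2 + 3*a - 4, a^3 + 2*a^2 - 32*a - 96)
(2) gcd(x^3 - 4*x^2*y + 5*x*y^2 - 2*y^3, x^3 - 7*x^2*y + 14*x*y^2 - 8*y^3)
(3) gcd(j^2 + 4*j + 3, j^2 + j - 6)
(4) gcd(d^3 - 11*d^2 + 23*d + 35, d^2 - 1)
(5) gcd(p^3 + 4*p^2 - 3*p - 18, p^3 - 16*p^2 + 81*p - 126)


(1) = gcd((a - 1)*(a + 4), (a - 6)*(a + 4)^2) = a + 4
(2) = gcd((x - 2*y)*(x - y)^2, (x - 4*y)*(x - 2*y)*(x - y)) = x^2 - 3*x*y + 2*y^2
(3) = j + 3
(4) = gcd((d - 7)*(d - 5)*(d + 1), (d - 1)*(d + 1)) = d + 1
(5) = gcd((p - 2)*(p + 3)^2, (p - 7)*(p - 6)*(p - 3)) = 1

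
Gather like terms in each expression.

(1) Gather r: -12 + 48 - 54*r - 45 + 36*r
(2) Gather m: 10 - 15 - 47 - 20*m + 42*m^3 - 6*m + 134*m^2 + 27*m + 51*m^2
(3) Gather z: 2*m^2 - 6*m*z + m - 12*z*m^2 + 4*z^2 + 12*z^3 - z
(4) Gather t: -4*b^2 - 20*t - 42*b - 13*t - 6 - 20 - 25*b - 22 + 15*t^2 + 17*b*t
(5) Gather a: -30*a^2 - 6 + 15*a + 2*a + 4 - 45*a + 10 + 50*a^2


(1) = -18*r - 9
(2) = 42*m^3 + 185*m^2 + m - 52
(3) = 2*m^2 + m + 12*z^3 + 4*z^2 + z*(-12*m^2 - 6*m - 1)
(4) = -4*b^2 - 67*b + 15*t^2 + t*(17*b - 33) - 48
(5) = 20*a^2 - 28*a + 8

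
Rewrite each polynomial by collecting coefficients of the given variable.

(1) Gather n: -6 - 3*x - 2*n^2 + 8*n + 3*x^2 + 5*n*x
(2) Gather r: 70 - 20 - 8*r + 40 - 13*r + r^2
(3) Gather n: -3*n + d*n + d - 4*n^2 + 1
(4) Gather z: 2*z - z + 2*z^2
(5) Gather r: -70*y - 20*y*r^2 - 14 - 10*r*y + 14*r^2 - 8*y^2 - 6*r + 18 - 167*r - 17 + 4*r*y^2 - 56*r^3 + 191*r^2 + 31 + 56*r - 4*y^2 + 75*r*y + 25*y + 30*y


(1) = -2*n^2 + n*(5*x + 8) + 3*x^2 - 3*x - 6
(2) = r^2 - 21*r + 90
(3) = d - 4*n^2 + n*(d - 3) + 1
(4) = 2*z^2 + z
(5) = -56*r^3 + r^2*(205 - 20*y) + r*(4*y^2 + 65*y - 117) - 12*y^2 - 15*y + 18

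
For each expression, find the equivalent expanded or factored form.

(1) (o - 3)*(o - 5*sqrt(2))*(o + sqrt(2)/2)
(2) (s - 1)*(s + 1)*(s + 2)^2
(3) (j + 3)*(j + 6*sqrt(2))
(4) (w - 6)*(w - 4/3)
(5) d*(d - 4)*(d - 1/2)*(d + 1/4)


(1) = o^3 - 9*sqrt(2)*o^2/2 - 3*o^2 - 5*o + 27*sqrt(2)*o/2 + 15
(2) = s^4 + 4*s^3 + 3*s^2 - 4*s - 4
(3) = j^2 + 3*j + 6*sqrt(2)*j + 18*sqrt(2)
(4) = w^2 - 22*w/3 + 8
(5) = d^4 - 17*d^3/4 + 7*d^2/8 + d/2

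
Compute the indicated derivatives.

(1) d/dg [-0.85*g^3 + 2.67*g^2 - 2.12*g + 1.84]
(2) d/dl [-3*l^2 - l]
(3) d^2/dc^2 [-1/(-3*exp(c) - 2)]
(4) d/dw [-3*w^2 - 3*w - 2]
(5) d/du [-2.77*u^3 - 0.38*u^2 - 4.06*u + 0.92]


(1) = -2.55*g^2 + 5.34*g - 2.12
(2) = -6*l - 1
(3) = (9*exp(c) - 6)*exp(c)/(3*exp(c) + 2)^3
(4) = -6*w - 3
(5) = -8.31*u^2 - 0.76*u - 4.06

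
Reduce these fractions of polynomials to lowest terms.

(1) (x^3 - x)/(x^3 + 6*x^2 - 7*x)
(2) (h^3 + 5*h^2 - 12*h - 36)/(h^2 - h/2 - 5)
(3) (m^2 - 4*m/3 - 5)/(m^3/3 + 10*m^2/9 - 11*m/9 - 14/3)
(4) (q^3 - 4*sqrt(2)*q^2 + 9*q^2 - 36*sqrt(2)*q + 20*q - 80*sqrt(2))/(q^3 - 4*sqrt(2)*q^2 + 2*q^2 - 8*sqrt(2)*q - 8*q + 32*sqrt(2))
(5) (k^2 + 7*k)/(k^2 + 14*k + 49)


(1) = (x + 1)/(x + 7)
(2) = (2*h^2 + 6*h - 36)/(2*h - 5)
(3) = (9*m^2 - 12*m - 45)/(3*m^3 + 10*m^2 - 11*m - 42)
(4) = (q + 5)/(q - 2)
(5) = k/(k + 7)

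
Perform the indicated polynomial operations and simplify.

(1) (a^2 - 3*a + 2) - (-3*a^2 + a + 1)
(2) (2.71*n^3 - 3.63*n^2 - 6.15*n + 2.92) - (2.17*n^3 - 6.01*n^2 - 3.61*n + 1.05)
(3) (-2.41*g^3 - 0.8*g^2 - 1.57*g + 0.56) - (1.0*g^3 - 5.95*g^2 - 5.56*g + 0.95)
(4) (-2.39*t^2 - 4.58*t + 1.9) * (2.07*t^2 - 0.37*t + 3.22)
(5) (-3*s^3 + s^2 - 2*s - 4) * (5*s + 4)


(1) = 4*a^2 - 4*a + 1
(2) = 0.54*n^3 + 2.38*n^2 - 2.54*n + 1.87
(3) = -3.41*g^3 + 5.15*g^2 + 3.99*g - 0.39
(4) = -4.9473*t^4 - 8.5963*t^3 - 2.0682*t^2 - 15.4506*t + 6.118
(5) = -15*s^4 - 7*s^3 - 6*s^2 - 28*s - 16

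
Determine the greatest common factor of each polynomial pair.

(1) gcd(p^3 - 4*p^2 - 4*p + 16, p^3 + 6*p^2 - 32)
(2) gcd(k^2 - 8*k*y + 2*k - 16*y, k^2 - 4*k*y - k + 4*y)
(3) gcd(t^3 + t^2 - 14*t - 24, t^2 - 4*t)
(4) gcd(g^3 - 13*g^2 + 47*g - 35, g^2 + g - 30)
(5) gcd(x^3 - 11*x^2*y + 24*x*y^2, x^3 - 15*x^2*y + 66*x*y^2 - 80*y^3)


(1) = gcd((p - 4)*(p - 2)*(p + 2), (p - 2)*(p + 4)^2) = p - 2
(2) = 1
(3) = gcd((t - 4)*(t + 2)*(t + 3), t*(t - 4)) = t - 4
(4) = g - 5
(5) = gcd(x*(x - 8*y)*(x - 3*y), (x - 8*y)*(x - 5*y)*(x - 2*y)) = x - 8*y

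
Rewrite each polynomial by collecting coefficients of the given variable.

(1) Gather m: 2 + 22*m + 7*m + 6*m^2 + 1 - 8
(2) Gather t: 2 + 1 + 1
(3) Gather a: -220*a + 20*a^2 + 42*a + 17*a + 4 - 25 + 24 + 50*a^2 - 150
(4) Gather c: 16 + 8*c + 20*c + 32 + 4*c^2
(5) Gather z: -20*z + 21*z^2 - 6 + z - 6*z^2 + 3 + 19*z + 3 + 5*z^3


(1) = 6*m^2 + 29*m - 5
(2) = 4
(3) = 70*a^2 - 161*a - 147
(4) = 4*c^2 + 28*c + 48
(5) = 5*z^3 + 15*z^2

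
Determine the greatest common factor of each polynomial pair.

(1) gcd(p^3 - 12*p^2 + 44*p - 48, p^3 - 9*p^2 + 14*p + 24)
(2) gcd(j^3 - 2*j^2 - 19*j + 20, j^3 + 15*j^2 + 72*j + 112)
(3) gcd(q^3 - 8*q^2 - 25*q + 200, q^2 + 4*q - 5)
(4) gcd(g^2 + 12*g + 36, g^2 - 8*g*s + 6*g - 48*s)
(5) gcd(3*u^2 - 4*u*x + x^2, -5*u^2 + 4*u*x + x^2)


(1) = p^2 - 10*p + 24
(2) = j + 4
(3) = gcd((q - 8)*(q - 5)*(q + 5), (q - 1)*(q + 5)) = q + 5
(4) = gcd((g + 6)^2, (g + 6)*(g - 8*s)) = g + 6
(5) = gcd((-3*u + x)*(-u + x), (-u + x)*(5*u + x)) = -u + x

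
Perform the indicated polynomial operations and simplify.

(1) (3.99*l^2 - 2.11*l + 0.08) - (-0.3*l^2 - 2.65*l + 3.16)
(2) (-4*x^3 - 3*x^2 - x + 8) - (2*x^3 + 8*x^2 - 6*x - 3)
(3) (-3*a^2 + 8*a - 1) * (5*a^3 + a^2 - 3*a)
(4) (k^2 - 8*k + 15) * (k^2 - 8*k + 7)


(1) = 4.29*l^2 + 0.54*l - 3.08
(2) = -6*x^3 - 11*x^2 + 5*x + 11
(3) = -15*a^5 + 37*a^4 + 12*a^3 - 25*a^2 + 3*a
(4) = k^4 - 16*k^3 + 86*k^2 - 176*k + 105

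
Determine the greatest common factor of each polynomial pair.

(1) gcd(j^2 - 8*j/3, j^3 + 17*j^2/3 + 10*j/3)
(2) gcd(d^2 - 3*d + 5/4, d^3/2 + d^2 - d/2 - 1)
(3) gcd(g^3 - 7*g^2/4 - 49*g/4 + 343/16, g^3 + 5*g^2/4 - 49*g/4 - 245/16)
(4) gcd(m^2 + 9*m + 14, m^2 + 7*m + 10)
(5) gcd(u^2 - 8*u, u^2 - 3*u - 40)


(1) = j
(2) = gcd((d - 5/2)*(d - 1/2), (d/2 + 1)*(d - 1)*(d + 1)) = 1
(3) = gcd((g - 7/2)*(g - 7/4)*(g + 7/2), (g - 7/2)*(g + 5/4)*(g + 7/2)) = g^2 - 49/4
(4) = m + 2
(5) = gcd(u*(u - 8), (u - 8)*(u + 5)) = u - 8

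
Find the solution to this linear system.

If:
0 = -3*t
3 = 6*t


Then:
No Solution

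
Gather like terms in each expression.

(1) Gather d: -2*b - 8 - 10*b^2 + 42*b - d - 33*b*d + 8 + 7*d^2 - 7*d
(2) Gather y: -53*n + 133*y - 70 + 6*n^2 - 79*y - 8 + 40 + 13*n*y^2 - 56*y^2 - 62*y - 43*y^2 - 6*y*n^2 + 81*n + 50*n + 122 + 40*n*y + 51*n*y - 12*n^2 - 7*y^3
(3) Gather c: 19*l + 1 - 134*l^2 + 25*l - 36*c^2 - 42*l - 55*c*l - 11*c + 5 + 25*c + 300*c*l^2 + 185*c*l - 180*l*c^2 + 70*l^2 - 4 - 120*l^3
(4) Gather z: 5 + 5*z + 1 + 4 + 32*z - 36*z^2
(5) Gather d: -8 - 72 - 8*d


(1) = -10*b^2 + 40*b + 7*d^2 + d*(-33*b - 8)
(2) = -6*n^2 + 78*n - 7*y^3 + y^2*(13*n - 99) + y*(-6*n^2 + 91*n - 8) + 84
(3) = c^2*(-180*l - 36) + c*(300*l^2 + 130*l + 14) - 120*l^3 - 64*l^2 + 2*l + 2
(4) = -36*z^2 + 37*z + 10
(5) = -8*d - 80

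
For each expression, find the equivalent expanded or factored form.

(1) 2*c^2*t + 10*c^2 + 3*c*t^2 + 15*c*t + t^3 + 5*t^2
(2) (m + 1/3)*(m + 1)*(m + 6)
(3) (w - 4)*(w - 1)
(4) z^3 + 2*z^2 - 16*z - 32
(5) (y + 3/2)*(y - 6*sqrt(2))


(1) = (c + t)*(2*c + t)*(t + 5)
(2) = m^3 + 22*m^2/3 + 25*m/3 + 2
(3) = w^2 - 5*w + 4
(4) = (z - 4)*(z + 2)*(z + 4)
(5) = y^2 - 6*sqrt(2)*y + 3*y/2 - 9*sqrt(2)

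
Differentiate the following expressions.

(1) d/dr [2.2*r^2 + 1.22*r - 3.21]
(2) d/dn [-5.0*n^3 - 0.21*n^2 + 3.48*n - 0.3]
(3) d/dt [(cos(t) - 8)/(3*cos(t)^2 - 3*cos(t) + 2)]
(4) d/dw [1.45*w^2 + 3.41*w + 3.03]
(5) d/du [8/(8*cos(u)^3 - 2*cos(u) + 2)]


(1) = 4.4*r + 1.22
(2) = -15.0*n^2 - 0.42*n + 3.48
(3) = (3*cos(t)^2 - 48*cos(t) + 22)*sin(t)/(3*sin(t)^2 + 3*cos(t) - 5)^2
(4) = 2.9*w + 3.41
(5) = 4*(12*cos(u)^2 - 1)*sin(u)/(2*cos(u) + cos(3*u) + 1)^2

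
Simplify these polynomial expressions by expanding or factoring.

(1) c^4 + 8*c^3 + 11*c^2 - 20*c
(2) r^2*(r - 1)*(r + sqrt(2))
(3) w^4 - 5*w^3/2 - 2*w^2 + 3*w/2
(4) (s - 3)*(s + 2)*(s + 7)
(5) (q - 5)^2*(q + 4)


(1) = c*(c - 1)*(c + 4)*(c + 5)
(2) = r^4 - r^3 + sqrt(2)*r^3 - sqrt(2)*r^2
(3) = w*(w - 3)*(w - 1/2)*(w + 1)
(4) = s^3 + 6*s^2 - 13*s - 42
(5) = q^3 - 6*q^2 - 15*q + 100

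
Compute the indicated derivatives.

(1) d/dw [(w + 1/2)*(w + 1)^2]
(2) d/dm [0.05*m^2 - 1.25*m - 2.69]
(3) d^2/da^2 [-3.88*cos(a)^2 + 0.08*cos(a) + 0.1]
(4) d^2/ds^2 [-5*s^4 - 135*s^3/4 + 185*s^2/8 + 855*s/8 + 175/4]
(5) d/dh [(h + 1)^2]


(1) = (w + 1)*(3*w + 2)
(2) = 0.1*m - 1.25
(3) = -0.08*cos(a) + 7.76*cos(2*a)
(4) = -60*s^2 - 405*s/2 + 185/4
(5) = 2*h + 2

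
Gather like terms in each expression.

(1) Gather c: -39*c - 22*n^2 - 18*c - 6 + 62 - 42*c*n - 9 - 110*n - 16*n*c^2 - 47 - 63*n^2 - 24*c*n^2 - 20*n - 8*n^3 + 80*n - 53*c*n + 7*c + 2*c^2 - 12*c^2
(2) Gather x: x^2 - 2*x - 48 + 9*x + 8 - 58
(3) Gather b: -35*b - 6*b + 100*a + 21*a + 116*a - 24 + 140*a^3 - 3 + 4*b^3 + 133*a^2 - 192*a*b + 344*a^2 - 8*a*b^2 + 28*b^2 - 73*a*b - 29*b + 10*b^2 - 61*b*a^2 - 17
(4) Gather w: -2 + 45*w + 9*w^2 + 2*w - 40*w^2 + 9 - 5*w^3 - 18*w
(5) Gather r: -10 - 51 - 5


(1) = c^2*(-16*n - 10) + c*(-24*n^2 - 95*n - 50) - 8*n^3 - 85*n^2 - 50*n
(2) = x^2 + 7*x - 98
(3) = 140*a^3 + 477*a^2 + 237*a + 4*b^3 + b^2*(38 - 8*a) + b*(-61*a^2 - 265*a - 70) - 44
(4) = -5*w^3 - 31*w^2 + 29*w + 7
(5) = -66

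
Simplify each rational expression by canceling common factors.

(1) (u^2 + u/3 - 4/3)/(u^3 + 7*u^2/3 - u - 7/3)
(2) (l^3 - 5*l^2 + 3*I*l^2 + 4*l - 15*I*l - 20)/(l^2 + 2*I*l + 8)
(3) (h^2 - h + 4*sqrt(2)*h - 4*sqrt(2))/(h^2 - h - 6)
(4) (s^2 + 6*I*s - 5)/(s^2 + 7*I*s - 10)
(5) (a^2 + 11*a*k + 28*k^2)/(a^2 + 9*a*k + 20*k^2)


(1) = (3*u + 4)/(3*u^2 + 10*u + 7)
(2) = (l^2 + l*(-5 - I) + 5*I)/(l - 2*I)
(3) = (h^2 + h*(-1 + 4*sqrt(2)) - 4*sqrt(2))/(h^2 - h - 6)
(4) = (s + I)/(s + 2*I)
(5) = (a + 7*k)/(a + 5*k)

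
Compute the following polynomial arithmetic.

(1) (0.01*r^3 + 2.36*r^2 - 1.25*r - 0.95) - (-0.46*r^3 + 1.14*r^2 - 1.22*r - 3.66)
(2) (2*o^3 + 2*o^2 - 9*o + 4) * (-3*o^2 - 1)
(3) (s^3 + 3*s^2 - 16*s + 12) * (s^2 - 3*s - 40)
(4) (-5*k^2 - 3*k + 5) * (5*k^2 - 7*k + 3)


(1) = 0.47*r^3 + 1.22*r^2 - 0.03*r + 2.71
(2) = -6*o^5 - 6*o^4 + 25*o^3 - 14*o^2 + 9*o - 4
(3) = s^5 - 65*s^3 - 60*s^2 + 604*s - 480
(4) = -25*k^4 + 20*k^3 + 31*k^2 - 44*k + 15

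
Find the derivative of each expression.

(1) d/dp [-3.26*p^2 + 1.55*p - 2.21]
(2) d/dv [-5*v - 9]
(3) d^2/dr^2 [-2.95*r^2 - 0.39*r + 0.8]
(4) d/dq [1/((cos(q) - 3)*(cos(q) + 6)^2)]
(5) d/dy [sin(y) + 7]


(1) = 1.55 - 6.52*p
(2) = -5
(3) = -5.90000000000000
(4) = 3*sin(2*q)/(2*(cos(q) - 3)^2*(cos(q) + 6)^3)
(5) = cos(y)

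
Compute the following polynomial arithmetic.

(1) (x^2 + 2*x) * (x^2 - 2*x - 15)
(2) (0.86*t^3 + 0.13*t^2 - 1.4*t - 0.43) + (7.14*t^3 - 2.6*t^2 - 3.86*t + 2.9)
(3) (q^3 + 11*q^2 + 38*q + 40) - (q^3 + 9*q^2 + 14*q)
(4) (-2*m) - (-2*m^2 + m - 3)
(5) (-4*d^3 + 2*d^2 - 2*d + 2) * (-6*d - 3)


(1) = x^4 - 19*x^2 - 30*x
(2) = 8.0*t^3 - 2.47*t^2 - 5.26*t + 2.47
(3) = 2*q^2 + 24*q + 40
(4) = 2*m^2 - 3*m + 3
(5) = 24*d^4 + 6*d^2 - 6*d - 6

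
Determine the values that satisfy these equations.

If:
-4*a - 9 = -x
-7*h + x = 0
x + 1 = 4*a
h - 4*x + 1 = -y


Then:
No Solution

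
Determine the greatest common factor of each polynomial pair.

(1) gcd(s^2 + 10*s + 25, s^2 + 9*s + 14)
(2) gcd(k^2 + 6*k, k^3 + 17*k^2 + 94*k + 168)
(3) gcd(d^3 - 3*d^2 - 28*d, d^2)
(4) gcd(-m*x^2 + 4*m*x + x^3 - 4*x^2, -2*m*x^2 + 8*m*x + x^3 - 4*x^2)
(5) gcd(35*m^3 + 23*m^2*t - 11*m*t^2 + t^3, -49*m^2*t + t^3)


(1) = 1
(2) = k + 6
(3) = d
(4) = x^2 - 4*x
(5) = -7*m + t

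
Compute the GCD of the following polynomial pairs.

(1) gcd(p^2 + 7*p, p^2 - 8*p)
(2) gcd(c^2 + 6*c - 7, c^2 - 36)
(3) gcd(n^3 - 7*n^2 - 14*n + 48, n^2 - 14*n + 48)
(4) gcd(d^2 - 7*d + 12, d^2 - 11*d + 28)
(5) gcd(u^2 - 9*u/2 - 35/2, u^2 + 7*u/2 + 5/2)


(1) = gcd(p*(p + 7), p*(p - 8)) = p
(2) = gcd((c - 1)*(c + 7), (c - 6)*(c + 6)) = 1
(3) = n - 8
(4) = d - 4
(5) = u + 5/2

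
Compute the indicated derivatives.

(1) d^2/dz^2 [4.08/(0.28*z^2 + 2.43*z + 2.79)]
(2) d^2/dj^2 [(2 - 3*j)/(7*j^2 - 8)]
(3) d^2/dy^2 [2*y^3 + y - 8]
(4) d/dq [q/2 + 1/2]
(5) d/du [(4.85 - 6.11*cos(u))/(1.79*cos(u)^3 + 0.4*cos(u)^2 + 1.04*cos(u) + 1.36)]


(1) = (-0.639744*z^2 - 5.552064*z + 4.08*(0.56*z + 2.43)*(1.12*z + 4.86) - 6.374592)/(0.28*z^2 + 2.43*z + 2.79)^3
(2) = 14*(28*j^2*(2 - 3*j) + (9*j - 2)*(7*j^2 - 8))/(7*j^2 - 8)^3
(3) = 12*y
(4) = 1/2
(5) = (-21.8738*cos(u)^3 + 23.6005*cos(u)^2 + 3.88*cos(u) + 13.3536)*sin(u)/(3.2041*cos(u)^6 + 1.432*cos(u)^5 + 3.8832*cos(u)^4 + 5.7008*cos(u)^3 + 2.1696*cos(u)^2 + 2.8288*cos(u) + 1.8496)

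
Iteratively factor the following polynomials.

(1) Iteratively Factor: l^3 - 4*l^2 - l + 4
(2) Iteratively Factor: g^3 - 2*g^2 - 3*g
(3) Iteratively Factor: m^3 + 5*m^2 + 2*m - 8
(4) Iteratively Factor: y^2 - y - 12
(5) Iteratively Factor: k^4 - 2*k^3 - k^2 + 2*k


(1) = (l + 1)*(l^2 - 5*l + 4) = (l - 4)*(l + 1)*(l - 1)
(2) = (g + 1)*(g^2 - 3*g) = g*(g + 1)*(g - 3)
(3) = (m + 4)*(m^2 + m - 2) = (m - 1)*(m + 4)*(m + 2)
(4) = (y + 3)*(y - 4)
(5) = (k - 1)*(k^3 - k^2 - 2*k) = k*(k - 1)*(k^2 - k - 2) = k*(k - 2)*(k - 1)*(k + 1)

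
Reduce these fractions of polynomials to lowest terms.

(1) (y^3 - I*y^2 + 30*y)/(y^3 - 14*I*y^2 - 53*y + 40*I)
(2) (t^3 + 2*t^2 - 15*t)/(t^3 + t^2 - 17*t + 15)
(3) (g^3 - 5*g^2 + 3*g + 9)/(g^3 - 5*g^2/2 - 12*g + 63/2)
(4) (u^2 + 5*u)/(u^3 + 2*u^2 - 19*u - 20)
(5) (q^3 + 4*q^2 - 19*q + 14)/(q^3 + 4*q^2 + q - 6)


(1) = (y^3 - I*y^2 + 30*y)/(y^3 - 14*I*y^2 - 53*y + 40*I)
(2) = t/(t - 1)
(3) = (2*g + 2)/(2*g + 7)
(4) = u/(u^2 - 3*u - 4)
(5) = (q^2 + 5*q - 14)/(q^2 + 5*q + 6)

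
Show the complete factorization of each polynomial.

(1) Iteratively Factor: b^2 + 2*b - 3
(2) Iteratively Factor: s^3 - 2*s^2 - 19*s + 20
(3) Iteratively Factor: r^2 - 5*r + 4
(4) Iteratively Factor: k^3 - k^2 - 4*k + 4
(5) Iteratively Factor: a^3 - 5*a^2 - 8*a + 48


(1) = (b - 1)*(b + 3)
(2) = (s - 1)*(s^2 - s - 20) = (s - 1)*(s + 4)*(s - 5)
(3) = (r - 4)*(r - 1)
(4) = (k + 2)*(k^2 - 3*k + 2) = (k - 1)*(k + 2)*(k - 2)
(5) = (a - 4)*(a^2 - a - 12) = (a - 4)*(a + 3)*(a - 4)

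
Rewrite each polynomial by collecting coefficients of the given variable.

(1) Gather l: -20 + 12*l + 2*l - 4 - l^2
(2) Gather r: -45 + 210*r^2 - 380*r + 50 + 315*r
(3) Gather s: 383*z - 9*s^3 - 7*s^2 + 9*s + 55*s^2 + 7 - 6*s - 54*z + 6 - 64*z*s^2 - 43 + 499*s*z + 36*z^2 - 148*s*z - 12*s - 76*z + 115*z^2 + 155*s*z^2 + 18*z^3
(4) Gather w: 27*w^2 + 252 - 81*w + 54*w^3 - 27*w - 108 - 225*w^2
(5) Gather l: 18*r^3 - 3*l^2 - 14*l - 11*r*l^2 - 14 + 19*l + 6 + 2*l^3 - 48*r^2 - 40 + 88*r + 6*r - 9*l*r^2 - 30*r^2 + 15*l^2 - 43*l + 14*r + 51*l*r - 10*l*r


(1) = -l^2 + 14*l - 24
(2) = 210*r^2 - 65*r + 5
(3) = -9*s^3 + s^2*(48 - 64*z) + s*(155*z^2 + 351*z - 9) + 18*z^3 + 151*z^2 + 253*z - 30
(4) = 54*w^3 - 198*w^2 - 108*w + 144
(5) = 2*l^3 + l^2*(12 - 11*r) + l*(-9*r^2 + 41*r - 38) + 18*r^3 - 78*r^2 + 108*r - 48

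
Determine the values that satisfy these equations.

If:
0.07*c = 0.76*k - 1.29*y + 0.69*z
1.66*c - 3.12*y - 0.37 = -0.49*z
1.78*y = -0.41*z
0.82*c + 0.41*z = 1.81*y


Then:
c = 0.80
k = 1.11
y = 0.18
z = -0.80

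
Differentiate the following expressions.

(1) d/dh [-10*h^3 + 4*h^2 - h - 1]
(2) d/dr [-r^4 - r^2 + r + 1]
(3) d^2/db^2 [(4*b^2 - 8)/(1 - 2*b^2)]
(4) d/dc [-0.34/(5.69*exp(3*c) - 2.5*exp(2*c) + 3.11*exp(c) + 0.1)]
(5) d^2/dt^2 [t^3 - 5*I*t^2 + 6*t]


(1) = -30*h^2 + 8*h - 1
(2) = -4*r^3 - 2*r + 1
(3) = 24*(6*b^2 + 1)/(8*b^6 - 12*b^4 + 6*b^2 - 1)
(4) = (5.8038*exp(2*c) - 1.7*exp(c) + 1.0574)*exp(c)/(5.69*exp(3*c) - 2.5*exp(2*c) + 3.11*exp(c) + 0.1)^2
(5) = 6*t - 10*I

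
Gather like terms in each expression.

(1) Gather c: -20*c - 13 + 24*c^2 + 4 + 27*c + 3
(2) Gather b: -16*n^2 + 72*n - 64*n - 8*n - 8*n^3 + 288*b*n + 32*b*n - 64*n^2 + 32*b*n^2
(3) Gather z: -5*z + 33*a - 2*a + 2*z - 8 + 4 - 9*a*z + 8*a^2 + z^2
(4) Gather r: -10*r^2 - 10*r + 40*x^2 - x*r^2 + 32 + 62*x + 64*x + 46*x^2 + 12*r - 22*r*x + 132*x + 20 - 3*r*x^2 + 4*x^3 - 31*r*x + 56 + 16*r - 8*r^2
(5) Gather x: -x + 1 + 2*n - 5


(1) = 24*c^2 + 7*c - 6
(2) = b*(32*n^2 + 320*n) - 8*n^3 - 80*n^2
(3) = 8*a^2 + 31*a + z^2 + z*(-9*a - 3) - 4
(4) = r^2*(-x - 18) + r*(-3*x^2 - 53*x + 18) + 4*x^3 + 86*x^2 + 258*x + 108
(5) = 2*n - x - 4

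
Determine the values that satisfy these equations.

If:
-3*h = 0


Then:
h = 0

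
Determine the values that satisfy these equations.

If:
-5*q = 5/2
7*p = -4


Then:
p = -4/7
q = -1/2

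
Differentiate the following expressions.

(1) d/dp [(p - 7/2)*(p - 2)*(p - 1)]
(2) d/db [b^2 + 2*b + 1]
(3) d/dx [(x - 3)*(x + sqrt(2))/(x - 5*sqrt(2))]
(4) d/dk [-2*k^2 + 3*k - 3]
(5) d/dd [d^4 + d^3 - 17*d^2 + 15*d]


(1) = 3*p^2 - 13*p + 25/2
(2) = 2*b + 2
(3) = (x^2 - 10*sqrt(2)*x - 10 + 18*sqrt(2))/(x^2 - 10*sqrt(2)*x + 50)
(4) = 3 - 4*k
(5) = 4*d^3 + 3*d^2 - 34*d + 15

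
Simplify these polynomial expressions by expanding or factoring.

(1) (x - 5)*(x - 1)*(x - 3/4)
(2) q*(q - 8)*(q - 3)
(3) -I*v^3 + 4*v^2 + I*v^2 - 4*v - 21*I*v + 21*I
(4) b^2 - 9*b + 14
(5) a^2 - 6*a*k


(1) = x^3 - 27*x^2/4 + 19*x/2 - 15/4
(2) = q^3 - 11*q^2 + 24*q
(3) = (v - 3*I)*(v + 7*I)*(-I*v + I)
(4) = (b - 7)*(b - 2)
(5) = a*(a - 6*k)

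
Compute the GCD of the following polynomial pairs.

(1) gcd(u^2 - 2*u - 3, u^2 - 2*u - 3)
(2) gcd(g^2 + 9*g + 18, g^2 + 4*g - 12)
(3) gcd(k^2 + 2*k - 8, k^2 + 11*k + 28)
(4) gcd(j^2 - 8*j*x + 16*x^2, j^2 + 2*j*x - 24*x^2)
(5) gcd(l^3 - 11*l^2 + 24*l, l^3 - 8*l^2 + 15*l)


(1) = gcd((u - 3)*(u + 1), (u - 3)*(u + 1)) = u^2 - 2*u - 3
(2) = g + 6
(3) = gcd((k - 2)*(k + 4), (k + 4)*(k + 7)) = k + 4
(4) = -j + 4*x
(5) = l^2 - 3*l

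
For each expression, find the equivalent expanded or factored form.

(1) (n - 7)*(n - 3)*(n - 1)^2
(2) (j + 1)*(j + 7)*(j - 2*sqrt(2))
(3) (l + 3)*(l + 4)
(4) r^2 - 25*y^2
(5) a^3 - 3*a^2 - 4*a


(1) = n^4 - 12*n^3 + 42*n^2 - 52*n + 21
(2) = j^3 - 2*sqrt(2)*j^2 + 8*j^2 - 16*sqrt(2)*j + 7*j - 14*sqrt(2)
(3) = l^2 + 7*l + 12
(4) = (r - 5*y)*(r + 5*y)
(5) = a*(a - 4)*(a + 1)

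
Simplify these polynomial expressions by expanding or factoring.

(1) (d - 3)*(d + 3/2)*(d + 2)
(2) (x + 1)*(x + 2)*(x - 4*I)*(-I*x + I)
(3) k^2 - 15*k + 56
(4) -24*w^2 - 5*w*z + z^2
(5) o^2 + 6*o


(1) = d^3 + d^2/2 - 15*d/2 - 9
(2) = -I*x^4 - 4*x^3 - 2*I*x^3 - 8*x^2 + I*x^2 + 4*x + 2*I*x + 8
(3) = (k - 8)*(k - 7)
(4) = (-8*w + z)*(3*w + z)
(5) = o*(o + 6)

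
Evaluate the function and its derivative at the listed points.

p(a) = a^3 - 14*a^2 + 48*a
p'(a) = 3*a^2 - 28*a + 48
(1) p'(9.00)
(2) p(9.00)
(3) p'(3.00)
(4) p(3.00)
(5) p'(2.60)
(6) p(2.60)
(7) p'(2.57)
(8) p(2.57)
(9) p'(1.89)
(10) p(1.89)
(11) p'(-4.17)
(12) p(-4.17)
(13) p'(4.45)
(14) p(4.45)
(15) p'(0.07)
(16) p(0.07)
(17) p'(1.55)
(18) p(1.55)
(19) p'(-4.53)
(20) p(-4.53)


(1) = 39.00
(2) = 27.00
(3) = -9.00
(4) = 45.00
(5) = -4.52
(6) = 47.74
(7) = -4.15
(8) = 47.87
(9) = 5.80
(10) = 47.46
(11) = 216.93
(12) = -516.12
(13) = -17.19
(14) = 24.49
(15) = 46.05
(16) = 3.29
(17) = 11.81
(18) = 44.49
(19) = 236.40
(20) = -597.69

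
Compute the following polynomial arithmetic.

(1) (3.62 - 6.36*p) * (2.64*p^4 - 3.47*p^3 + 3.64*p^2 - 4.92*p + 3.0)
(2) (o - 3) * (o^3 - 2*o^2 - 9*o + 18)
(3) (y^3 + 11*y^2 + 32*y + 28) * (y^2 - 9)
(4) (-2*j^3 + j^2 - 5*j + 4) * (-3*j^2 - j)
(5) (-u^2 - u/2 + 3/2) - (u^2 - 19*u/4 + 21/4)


(1) = -16.7904*p^5 + 31.626*p^4 - 35.7118*p^3 + 44.468*p^2 - 36.8904*p + 10.86
(2) = o^4 - 5*o^3 - 3*o^2 + 45*o - 54
(3) = y^5 + 11*y^4 + 23*y^3 - 71*y^2 - 288*y - 252
(4) = 6*j^5 - j^4 + 14*j^3 - 7*j^2 - 4*j
(5) = -2*u^2 + 17*u/4 - 15/4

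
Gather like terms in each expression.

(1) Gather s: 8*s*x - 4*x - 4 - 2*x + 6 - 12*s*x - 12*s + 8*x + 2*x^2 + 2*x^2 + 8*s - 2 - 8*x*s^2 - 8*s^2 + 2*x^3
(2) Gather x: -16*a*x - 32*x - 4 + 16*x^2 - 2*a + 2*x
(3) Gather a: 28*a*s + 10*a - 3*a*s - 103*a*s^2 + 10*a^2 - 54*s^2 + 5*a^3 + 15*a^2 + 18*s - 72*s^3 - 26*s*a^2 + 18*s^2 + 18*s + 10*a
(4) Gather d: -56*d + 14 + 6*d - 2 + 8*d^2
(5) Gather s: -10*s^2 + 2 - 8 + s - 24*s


(1) = s^2*(-8*x - 8) + s*(-4*x - 4) + 2*x^3 + 4*x^2 + 2*x
(2) = -2*a + 16*x^2 + x*(-16*a - 30) - 4
(3) = 5*a^3 + a^2*(25 - 26*s) + a*(-103*s^2 + 25*s + 20) - 72*s^3 - 36*s^2 + 36*s
(4) = 8*d^2 - 50*d + 12
(5) = -10*s^2 - 23*s - 6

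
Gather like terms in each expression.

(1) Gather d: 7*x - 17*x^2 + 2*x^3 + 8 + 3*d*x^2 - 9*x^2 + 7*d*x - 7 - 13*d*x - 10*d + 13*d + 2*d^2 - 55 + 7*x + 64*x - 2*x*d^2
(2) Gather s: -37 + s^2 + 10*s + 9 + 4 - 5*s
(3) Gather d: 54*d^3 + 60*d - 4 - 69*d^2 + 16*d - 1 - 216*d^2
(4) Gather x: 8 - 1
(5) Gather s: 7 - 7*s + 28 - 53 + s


(1) = d^2*(2 - 2*x) + d*(3*x^2 - 6*x + 3) + 2*x^3 - 26*x^2 + 78*x - 54
(2) = s^2 + 5*s - 24
(3) = 54*d^3 - 285*d^2 + 76*d - 5
(4) = 7
(5) = -6*s - 18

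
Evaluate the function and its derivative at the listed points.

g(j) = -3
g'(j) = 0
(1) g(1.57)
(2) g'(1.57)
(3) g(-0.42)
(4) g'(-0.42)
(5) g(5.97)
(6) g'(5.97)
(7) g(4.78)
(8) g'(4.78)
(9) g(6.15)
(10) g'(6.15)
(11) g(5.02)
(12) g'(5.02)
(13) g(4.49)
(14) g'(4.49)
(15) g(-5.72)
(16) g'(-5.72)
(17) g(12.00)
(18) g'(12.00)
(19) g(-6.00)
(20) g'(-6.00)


(1) = -3.00
(2) = 0.00
(3) = -3.00
(4) = 0.00
(5) = -3.00
(6) = 0.00
(7) = -3.00
(8) = 0.00
(9) = -3.00
(10) = 0.00
(11) = -3.00
(12) = 0.00
(13) = -3.00
(14) = 0.00
(15) = -3.00
(16) = 0.00
(17) = -3.00
(18) = 0.00
(19) = -3.00
(20) = 0.00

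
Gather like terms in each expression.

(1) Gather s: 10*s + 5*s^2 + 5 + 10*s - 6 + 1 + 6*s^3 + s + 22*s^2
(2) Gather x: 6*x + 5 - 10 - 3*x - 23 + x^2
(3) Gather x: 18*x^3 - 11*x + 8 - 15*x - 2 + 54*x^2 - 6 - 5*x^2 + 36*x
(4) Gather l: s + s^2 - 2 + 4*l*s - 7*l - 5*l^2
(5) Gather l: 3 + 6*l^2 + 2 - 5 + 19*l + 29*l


(1) = 6*s^3 + 27*s^2 + 21*s
(2) = x^2 + 3*x - 28
(3) = 18*x^3 + 49*x^2 + 10*x
(4) = -5*l^2 + l*(4*s - 7) + s^2 + s - 2
(5) = 6*l^2 + 48*l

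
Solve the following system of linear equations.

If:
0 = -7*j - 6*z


Then:
j = -6*z/7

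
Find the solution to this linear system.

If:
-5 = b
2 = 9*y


Then:
b = -5
y = 2/9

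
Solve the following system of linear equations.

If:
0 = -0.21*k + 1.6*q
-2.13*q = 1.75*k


Then:
k = 0.00
q = 0.00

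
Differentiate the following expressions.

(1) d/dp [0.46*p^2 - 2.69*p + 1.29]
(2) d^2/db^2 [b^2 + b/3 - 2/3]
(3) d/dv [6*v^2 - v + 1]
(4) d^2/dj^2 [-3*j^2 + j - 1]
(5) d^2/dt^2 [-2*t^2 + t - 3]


(1) = 0.92*p - 2.69
(2) = 2
(3) = 12*v - 1
(4) = -6
(5) = -4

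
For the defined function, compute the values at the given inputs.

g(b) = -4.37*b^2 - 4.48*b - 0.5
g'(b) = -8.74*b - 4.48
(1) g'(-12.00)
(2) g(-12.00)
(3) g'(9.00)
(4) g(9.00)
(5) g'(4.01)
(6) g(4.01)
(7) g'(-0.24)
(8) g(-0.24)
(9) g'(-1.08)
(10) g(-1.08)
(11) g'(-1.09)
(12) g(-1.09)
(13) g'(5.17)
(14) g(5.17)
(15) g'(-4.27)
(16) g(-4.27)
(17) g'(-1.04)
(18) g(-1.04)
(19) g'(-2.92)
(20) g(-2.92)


(1) = 100.40
(2) = -576.02
(3) = -83.14
(4) = -394.79
(5) = -39.53
(6) = -88.73
(7) = -2.38
(8) = 0.32
(9) = 4.96
(10) = -0.76
(11) = 5.05
(12) = -0.81
(13) = -49.67
(14) = -140.47
(15) = 32.84
(16) = -61.05
(17) = 4.61
(18) = -0.57
(19) = 21.04
(20) = -24.68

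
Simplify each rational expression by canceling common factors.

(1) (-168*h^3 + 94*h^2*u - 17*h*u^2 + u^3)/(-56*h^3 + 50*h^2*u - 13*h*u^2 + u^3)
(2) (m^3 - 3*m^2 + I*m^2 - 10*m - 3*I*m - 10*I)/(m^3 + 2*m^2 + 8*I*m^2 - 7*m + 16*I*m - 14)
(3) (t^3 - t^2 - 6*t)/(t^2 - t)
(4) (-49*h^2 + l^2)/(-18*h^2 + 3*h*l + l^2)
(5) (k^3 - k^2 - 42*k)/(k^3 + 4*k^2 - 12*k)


(1) = (-6*h + u)/(-2*h + u)
(2) = (m - 5)/(m + 7*I)
(3) = (t^2 - t - 6)/(t - 1)
(4) = (49*h^2 - l^2)/(18*h^2 - 3*h*l - l^2)
(5) = (k - 7)/(k - 2)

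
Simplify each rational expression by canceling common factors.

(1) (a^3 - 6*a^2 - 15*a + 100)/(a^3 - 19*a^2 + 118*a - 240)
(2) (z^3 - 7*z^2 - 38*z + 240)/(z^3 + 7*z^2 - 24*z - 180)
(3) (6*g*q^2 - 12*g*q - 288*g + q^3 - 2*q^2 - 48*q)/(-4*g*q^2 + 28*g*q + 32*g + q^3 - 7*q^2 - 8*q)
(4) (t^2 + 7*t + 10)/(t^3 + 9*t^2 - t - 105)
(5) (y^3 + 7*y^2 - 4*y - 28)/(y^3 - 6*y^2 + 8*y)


(1) = (a^2 - a - 20)/(a^2 - 14*a + 48)
(2) = (z - 8)/(z + 6)
(3) = (6*g*q + 36*g + q^2 + 6*q)/(-4*g*q - 4*g + q^2 + q)
(4) = (t + 2)/(t^2 + 4*t - 21)
(5) = (y^2 + 9*y + 14)/(y^2 - 4*y)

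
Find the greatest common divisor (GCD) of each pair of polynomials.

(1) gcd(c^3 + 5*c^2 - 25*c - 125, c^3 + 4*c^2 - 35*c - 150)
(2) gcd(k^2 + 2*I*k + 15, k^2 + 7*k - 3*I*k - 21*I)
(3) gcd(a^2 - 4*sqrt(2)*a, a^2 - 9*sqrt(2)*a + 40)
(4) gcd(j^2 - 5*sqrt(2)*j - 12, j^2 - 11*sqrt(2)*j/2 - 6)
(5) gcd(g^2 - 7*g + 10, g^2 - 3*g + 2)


(1) = gcd((c - 5)*(c + 5)^2, (c - 6)*(c + 5)^2) = c^2 + 10*c + 25
(2) = k - 3*I
(3) = a - 4*sqrt(2)
(4) = j - 6*sqrt(2)
(5) = gcd((g - 5)*(g - 2), (g - 2)*(g - 1)) = g - 2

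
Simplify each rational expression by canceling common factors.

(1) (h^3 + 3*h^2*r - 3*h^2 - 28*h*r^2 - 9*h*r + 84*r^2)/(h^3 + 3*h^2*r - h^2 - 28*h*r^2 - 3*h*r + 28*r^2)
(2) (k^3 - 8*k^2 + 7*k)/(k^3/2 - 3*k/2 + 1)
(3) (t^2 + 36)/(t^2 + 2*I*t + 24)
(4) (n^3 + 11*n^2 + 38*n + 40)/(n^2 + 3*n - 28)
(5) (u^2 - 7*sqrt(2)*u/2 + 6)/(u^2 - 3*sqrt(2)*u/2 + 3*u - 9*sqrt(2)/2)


(1) = (h - 3)/(h - 1)
(2) = (2*k^2 - 14*k)/(k^2 + k - 2)
(3) = (t - 6*I)/(t - 4*I)
(4) = (n^3 + 11*n^2 + 38*n + 40)/(n^2 + 3*n - 28)
(5) = (4*u - 8*sqrt(2))/(4*u + 12)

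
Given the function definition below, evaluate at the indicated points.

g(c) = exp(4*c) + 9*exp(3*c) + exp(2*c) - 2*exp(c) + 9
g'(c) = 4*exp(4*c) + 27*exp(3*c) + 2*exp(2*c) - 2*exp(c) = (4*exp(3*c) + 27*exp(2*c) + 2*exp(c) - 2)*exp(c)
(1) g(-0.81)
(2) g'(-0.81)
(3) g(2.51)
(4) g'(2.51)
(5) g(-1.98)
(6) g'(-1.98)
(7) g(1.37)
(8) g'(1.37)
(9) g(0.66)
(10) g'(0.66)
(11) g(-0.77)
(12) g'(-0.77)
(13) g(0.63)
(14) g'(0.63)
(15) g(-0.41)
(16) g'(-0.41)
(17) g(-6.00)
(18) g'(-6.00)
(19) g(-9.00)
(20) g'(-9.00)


(1) = 9.14
(2) = 2.04
(3) = 39829.13
(4) = 142283.59
(5) = 8.77
(6) = -0.17
(7) = 804.98
(8) = 2628.05
(9) = 88.07
(10) = 255.22
(11) = 9.23
(12) = 2.37
(13) = 80.77
(14) = 231.73
(15) = 10.94
(16) = 8.22
(17) = 9.00
(18) = -0.00
(19) = 9.00
(20) = -0.00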